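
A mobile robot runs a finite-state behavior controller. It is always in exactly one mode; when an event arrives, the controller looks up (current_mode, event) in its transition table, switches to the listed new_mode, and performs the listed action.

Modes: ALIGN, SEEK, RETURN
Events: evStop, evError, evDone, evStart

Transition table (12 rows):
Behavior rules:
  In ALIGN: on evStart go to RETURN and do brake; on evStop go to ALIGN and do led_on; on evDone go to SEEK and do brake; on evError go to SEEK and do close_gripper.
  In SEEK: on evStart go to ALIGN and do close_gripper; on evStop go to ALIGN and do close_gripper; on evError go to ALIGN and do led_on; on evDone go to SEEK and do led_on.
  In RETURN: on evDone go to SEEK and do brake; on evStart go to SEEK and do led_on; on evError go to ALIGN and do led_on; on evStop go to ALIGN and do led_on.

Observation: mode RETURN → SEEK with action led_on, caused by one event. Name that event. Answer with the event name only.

try evStop: (RETURN, evStop) → (ALIGN, led_on)
try evError: (RETURN, evError) → (ALIGN, led_on)
try evDone: (RETURN, evDone) → (SEEK, brake)
try evStart: (RETURN, evStart) → (SEEK, led_on)  ← matches

evStart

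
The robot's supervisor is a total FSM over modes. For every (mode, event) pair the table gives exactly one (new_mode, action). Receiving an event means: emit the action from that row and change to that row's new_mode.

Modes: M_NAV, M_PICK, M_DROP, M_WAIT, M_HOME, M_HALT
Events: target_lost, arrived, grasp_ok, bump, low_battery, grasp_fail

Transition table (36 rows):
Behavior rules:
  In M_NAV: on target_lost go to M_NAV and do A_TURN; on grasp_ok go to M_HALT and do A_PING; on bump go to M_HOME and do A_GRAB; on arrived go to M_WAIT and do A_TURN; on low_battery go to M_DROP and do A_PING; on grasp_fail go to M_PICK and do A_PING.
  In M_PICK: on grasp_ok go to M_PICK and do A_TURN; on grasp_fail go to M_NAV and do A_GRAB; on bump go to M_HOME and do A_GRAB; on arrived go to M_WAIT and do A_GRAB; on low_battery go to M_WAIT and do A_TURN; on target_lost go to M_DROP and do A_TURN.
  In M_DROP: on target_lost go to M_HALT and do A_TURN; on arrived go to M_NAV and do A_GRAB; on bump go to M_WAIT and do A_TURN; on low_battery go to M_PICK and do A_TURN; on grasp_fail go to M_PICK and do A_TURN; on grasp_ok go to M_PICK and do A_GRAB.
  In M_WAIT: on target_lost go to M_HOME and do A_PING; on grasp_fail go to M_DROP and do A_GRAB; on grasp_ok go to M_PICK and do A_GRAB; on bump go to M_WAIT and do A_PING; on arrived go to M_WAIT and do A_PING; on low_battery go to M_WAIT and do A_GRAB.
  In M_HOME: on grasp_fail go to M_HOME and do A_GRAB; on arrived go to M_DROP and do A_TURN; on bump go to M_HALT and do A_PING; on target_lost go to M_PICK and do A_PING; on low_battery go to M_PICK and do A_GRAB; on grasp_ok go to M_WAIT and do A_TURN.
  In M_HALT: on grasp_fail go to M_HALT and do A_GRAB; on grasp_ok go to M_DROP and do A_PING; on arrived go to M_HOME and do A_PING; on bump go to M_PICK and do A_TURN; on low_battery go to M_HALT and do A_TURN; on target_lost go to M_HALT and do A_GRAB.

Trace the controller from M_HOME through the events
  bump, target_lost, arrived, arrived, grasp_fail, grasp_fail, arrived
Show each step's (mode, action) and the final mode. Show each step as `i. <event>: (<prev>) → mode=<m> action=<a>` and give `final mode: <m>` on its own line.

1. bump: (M_HOME) → mode=M_HALT action=A_PING
2. target_lost: (M_HALT) → mode=M_HALT action=A_GRAB
3. arrived: (M_HALT) → mode=M_HOME action=A_PING
4. arrived: (M_HOME) → mode=M_DROP action=A_TURN
5. grasp_fail: (M_DROP) → mode=M_PICK action=A_TURN
6. grasp_fail: (M_PICK) → mode=M_NAV action=A_GRAB
7. arrived: (M_NAV) → mode=M_WAIT action=A_TURN

final mode: M_WAIT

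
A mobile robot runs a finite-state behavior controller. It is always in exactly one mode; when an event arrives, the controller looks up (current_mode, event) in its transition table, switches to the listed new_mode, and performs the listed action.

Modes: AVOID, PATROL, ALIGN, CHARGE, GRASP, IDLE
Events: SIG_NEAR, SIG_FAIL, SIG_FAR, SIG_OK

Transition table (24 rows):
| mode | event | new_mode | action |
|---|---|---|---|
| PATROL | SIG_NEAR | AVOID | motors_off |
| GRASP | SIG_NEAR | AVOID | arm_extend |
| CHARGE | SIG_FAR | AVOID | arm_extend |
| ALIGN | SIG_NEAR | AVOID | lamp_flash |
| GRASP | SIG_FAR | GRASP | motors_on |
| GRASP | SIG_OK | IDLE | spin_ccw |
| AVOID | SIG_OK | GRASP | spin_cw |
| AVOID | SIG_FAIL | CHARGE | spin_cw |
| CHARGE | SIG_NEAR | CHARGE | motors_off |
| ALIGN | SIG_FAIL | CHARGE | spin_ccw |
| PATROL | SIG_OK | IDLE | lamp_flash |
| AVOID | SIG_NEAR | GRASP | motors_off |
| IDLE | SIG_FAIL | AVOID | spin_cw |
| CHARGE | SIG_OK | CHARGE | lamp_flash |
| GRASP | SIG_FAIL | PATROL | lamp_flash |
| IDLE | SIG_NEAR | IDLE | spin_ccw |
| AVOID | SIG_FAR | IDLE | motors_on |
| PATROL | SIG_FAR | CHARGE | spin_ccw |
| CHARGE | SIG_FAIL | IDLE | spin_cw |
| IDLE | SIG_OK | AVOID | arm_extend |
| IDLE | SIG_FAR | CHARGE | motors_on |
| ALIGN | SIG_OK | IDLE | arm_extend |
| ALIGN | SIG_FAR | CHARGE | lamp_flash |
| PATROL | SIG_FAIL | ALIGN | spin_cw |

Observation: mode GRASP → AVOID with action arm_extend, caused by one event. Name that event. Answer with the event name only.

try SIG_NEAR: (GRASP, SIG_NEAR) → (AVOID, arm_extend)  ← matches
try SIG_FAIL: (GRASP, SIG_FAIL) → (PATROL, lamp_flash)
try SIG_FAR: (GRASP, SIG_FAR) → (GRASP, motors_on)
try SIG_OK: (GRASP, SIG_OK) → (IDLE, spin_ccw)

SIG_NEAR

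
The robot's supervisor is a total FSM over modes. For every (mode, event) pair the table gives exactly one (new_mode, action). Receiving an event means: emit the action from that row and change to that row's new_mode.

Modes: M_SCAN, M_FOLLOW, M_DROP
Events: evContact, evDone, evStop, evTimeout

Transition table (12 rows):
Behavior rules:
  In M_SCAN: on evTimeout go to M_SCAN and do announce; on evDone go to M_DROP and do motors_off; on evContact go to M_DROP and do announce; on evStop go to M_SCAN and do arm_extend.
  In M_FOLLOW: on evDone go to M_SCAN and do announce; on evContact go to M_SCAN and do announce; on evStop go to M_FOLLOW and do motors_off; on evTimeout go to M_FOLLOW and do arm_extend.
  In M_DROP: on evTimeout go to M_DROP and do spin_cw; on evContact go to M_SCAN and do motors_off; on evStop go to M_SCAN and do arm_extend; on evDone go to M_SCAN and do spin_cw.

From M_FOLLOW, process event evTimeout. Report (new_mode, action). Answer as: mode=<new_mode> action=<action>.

current mode = M_FOLLOW; filter table to that mode:
  (M_FOLLOW, evDone) → (M_SCAN, announce)
  (M_FOLLOW, evContact) → (M_SCAN, announce)
  (M_FOLLOW, evStop) → (M_FOLLOW, motors_off)
  (M_FOLLOW, evTimeout) → (M_FOLLOW, arm_extend)  ← event matches
event = evTimeout selects (M_FOLLOW, arm_extend)

mode=M_FOLLOW action=arm_extend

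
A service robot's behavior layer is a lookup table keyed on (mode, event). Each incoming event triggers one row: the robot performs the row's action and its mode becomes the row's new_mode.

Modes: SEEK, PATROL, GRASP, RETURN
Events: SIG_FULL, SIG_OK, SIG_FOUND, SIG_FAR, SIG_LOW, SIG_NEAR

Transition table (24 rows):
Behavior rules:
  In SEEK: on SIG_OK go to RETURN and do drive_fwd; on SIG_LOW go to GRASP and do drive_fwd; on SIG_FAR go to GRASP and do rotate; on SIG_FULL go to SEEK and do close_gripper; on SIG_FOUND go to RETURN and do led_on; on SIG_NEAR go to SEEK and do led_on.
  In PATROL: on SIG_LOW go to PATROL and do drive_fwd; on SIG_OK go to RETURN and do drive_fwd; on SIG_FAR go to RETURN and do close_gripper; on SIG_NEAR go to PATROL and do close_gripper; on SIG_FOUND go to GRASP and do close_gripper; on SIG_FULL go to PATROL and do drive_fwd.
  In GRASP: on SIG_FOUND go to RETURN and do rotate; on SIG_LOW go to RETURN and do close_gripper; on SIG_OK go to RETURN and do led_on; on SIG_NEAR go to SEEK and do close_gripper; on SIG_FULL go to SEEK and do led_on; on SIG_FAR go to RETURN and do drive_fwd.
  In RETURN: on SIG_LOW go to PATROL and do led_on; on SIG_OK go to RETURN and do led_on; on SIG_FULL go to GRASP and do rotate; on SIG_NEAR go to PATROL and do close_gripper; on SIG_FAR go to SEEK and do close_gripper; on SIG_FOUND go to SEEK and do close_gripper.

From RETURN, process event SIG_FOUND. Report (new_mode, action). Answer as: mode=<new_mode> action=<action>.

current mode = RETURN; filter table to that mode:
  (RETURN, SIG_LOW) → (PATROL, led_on)
  (RETURN, SIG_OK) → (RETURN, led_on)
  (RETURN, SIG_FULL) → (GRASP, rotate)
  (RETURN, SIG_NEAR) → (PATROL, close_gripper)
  (RETURN, SIG_FAR) → (SEEK, close_gripper)
  (RETURN, SIG_FOUND) → (SEEK, close_gripper)  ← event matches
event = SIG_FOUND selects (SEEK, close_gripper)

mode=SEEK action=close_gripper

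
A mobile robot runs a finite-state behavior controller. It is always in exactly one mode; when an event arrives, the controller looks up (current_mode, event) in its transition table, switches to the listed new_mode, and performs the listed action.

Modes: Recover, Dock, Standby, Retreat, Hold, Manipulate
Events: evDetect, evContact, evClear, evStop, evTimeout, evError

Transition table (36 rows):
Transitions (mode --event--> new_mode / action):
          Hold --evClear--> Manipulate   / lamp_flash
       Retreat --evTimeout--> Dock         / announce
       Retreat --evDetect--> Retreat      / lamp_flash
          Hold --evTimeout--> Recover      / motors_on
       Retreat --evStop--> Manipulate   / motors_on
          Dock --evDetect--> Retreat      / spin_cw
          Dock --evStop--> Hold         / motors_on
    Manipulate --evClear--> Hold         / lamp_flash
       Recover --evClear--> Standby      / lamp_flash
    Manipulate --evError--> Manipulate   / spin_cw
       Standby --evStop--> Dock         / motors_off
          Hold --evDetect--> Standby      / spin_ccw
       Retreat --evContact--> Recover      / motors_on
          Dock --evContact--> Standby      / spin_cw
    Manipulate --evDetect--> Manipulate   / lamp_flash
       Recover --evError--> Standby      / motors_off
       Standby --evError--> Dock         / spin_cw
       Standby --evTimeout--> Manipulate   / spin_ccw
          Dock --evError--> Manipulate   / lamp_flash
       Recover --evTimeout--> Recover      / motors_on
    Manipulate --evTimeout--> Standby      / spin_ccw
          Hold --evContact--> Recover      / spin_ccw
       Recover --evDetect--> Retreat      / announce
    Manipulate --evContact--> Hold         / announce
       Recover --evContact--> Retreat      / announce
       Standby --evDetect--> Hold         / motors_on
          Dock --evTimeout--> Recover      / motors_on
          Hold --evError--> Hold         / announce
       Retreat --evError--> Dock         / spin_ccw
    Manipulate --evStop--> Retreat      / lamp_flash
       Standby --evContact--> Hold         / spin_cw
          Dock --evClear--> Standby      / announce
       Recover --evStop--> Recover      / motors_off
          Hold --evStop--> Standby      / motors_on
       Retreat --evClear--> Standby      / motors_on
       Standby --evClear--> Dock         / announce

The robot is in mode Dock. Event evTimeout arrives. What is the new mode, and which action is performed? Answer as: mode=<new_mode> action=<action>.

current mode = Dock; filter table to that mode:
  (Dock, evDetect) → (Retreat, spin_cw)
  (Dock, evStop) → (Hold, motors_on)
  (Dock, evContact) → (Standby, spin_cw)
  (Dock, evError) → (Manipulate, lamp_flash)
  (Dock, evTimeout) → (Recover, motors_on)  ← event matches
  (Dock, evClear) → (Standby, announce)
event = evTimeout selects (Recover, motors_on)

mode=Recover action=motors_on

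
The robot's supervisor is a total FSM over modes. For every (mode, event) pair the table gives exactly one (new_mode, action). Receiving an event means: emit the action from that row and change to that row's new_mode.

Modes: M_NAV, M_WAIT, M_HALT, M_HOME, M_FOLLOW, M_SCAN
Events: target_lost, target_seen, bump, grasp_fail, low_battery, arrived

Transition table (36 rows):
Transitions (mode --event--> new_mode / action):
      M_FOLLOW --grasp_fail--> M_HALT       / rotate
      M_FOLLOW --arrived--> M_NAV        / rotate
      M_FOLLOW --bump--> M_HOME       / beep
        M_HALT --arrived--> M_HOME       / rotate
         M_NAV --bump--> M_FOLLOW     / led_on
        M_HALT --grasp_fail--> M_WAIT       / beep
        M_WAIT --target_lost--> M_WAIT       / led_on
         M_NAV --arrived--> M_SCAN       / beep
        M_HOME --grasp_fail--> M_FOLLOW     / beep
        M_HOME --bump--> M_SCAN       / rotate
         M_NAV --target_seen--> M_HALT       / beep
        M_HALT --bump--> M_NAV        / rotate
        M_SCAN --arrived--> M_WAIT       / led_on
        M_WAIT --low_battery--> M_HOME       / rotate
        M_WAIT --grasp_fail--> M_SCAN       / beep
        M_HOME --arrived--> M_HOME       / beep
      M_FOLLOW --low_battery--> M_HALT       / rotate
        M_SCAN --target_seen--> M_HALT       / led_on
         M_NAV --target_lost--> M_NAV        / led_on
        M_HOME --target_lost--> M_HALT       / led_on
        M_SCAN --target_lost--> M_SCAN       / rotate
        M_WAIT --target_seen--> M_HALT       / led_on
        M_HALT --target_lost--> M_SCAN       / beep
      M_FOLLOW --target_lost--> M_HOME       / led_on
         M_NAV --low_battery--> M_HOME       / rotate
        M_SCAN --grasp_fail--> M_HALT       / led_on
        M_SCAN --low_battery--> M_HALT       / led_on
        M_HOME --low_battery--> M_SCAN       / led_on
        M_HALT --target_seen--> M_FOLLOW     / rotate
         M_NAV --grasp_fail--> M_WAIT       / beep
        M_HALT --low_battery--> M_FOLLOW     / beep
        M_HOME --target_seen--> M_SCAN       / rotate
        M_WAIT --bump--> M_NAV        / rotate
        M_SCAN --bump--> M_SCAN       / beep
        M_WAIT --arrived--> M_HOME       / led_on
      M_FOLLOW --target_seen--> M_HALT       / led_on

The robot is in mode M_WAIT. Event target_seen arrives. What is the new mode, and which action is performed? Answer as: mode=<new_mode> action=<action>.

mode=M_HALT action=led_on

current mode = M_WAIT; filter table to that mode:
  (M_WAIT, target_lost) → (M_WAIT, led_on)
  (M_WAIT, low_battery) → (M_HOME, rotate)
  (M_WAIT, grasp_fail) → (M_SCAN, beep)
  (M_WAIT, target_seen) → (M_HALT, led_on)  ← event matches
  (M_WAIT, bump) → (M_NAV, rotate)
  (M_WAIT, arrived) → (M_HOME, led_on)
event = target_seen selects (M_HALT, led_on)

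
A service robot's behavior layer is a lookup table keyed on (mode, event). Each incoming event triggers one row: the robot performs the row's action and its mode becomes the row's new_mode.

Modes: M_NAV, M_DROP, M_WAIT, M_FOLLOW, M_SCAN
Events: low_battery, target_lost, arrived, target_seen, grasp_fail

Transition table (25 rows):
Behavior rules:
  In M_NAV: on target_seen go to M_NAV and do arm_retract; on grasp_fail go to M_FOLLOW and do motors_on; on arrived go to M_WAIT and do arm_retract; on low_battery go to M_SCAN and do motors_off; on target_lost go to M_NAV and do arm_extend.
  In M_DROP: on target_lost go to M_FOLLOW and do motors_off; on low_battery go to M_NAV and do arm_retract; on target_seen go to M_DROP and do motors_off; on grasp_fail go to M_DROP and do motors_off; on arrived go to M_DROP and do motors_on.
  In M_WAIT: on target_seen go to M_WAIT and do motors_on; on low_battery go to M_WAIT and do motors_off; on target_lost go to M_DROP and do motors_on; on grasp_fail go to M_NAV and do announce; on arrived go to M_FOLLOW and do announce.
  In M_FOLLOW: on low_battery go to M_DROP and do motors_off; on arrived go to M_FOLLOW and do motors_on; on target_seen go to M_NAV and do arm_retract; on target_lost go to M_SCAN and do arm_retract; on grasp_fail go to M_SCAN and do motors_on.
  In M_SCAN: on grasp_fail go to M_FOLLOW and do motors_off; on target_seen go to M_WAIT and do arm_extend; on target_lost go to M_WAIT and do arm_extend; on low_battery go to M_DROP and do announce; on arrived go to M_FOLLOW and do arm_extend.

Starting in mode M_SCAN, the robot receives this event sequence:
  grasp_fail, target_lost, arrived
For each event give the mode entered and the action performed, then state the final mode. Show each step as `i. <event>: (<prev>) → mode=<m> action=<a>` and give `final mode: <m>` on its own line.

1. grasp_fail: (M_SCAN) → mode=M_FOLLOW action=motors_off
2. target_lost: (M_FOLLOW) → mode=M_SCAN action=arm_retract
3. arrived: (M_SCAN) → mode=M_FOLLOW action=arm_extend

final mode: M_FOLLOW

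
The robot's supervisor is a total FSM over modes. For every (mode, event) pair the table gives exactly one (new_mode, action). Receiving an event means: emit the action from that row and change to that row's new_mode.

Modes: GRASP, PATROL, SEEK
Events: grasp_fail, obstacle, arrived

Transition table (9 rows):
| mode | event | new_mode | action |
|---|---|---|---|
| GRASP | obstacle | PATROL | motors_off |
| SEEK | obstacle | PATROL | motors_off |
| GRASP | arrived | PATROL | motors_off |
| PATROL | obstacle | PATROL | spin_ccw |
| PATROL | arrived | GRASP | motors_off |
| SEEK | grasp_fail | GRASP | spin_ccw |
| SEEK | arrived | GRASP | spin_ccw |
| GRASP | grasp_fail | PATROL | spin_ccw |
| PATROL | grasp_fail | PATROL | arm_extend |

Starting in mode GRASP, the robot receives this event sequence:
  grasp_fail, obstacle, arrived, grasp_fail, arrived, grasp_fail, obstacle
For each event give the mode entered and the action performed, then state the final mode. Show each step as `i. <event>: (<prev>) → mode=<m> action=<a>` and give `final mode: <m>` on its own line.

1. grasp_fail: (GRASP) → mode=PATROL action=spin_ccw
2. obstacle: (PATROL) → mode=PATROL action=spin_ccw
3. arrived: (PATROL) → mode=GRASP action=motors_off
4. grasp_fail: (GRASP) → mode=PATROL action=spin_ccw
5. arrived: (PATROL) → mode=GRASP action=motors_off
6. grasp_fail: (GRASP) → mode=PATROL action=spin_ccw
7. obstacle: (PATROL) → mode=PATROL action=spin_ccw

final mode: PATROL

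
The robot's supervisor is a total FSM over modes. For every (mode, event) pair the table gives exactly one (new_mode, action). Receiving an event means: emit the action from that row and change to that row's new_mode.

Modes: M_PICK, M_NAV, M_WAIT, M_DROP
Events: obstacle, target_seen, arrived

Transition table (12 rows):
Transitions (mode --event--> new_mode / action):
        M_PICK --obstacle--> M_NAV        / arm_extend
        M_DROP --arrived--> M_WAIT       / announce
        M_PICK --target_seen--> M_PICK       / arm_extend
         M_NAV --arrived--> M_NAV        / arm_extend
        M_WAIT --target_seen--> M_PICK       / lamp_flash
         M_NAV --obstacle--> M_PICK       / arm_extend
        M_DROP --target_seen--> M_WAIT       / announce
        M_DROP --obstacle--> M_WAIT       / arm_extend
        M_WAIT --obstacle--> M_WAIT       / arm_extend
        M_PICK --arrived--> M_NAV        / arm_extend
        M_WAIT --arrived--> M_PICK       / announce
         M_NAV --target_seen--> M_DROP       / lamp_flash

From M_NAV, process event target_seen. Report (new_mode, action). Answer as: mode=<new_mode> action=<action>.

current mode = M_NAV; filter table to that mode:
  (M_NAV, arrived) → (M_NAV, arm_extend)
  (M_NAV, obstacle) → (M_PICK, arm_extend)
  (M_NAV, target_seen) → (M_DROP, lamp_flash)  ← event matches
event = target_seen selects (M_DROP, lamp_flash)

mode=M_DROP action=lamp_flash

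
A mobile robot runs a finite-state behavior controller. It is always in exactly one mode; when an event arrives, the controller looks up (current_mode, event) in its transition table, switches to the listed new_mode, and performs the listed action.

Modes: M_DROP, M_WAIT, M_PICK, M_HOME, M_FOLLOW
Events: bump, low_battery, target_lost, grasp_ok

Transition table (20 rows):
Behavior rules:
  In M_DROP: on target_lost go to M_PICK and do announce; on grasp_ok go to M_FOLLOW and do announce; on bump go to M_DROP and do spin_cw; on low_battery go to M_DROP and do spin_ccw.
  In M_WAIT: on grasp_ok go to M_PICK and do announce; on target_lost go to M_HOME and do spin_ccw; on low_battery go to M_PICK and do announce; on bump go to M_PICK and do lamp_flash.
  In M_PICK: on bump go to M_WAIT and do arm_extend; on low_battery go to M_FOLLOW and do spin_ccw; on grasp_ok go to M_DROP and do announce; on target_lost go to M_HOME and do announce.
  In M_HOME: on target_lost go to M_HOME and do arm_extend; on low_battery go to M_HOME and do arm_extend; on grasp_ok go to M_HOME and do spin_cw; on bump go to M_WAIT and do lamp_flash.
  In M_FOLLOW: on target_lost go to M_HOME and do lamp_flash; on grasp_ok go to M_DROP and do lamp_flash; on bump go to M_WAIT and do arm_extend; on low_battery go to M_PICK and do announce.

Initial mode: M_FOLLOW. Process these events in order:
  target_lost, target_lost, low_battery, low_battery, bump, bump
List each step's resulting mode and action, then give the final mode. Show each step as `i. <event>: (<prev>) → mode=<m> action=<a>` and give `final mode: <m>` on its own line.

1. target_lost: (M_FOLLOW) → mode=M_HOME action=lamp_flash
2. target_lost: (M_HOME) → mode=M_HOME action=arm_extend
3. low_battery: (M_HOME) → mode=M_HOME action=arm_extend
4. low_battery: (M_HOME) → mode=M_HOME action=arm_extend
5. bump: (M_HOME) → mode=M_WAIT action=lamp_flash
6. bump: (M_WAIT) → mode=M_PICK action=lamp_flash

final mode: M_PICK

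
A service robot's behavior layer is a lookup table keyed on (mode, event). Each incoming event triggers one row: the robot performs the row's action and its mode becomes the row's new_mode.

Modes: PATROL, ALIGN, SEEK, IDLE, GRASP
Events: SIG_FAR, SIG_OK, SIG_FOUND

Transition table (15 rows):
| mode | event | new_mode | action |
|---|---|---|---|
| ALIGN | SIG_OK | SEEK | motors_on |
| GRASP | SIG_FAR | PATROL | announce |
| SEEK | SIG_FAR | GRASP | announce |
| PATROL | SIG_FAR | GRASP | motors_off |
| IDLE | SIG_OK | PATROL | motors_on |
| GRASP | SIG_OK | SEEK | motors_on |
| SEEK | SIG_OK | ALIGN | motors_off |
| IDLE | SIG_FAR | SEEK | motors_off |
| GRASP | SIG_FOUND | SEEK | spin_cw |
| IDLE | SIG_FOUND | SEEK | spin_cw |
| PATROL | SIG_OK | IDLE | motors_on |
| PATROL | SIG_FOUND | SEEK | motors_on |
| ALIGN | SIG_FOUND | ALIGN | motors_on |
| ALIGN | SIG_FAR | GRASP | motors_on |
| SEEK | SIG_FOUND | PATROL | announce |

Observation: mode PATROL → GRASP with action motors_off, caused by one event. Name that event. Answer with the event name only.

SIG_FAR

try SIG_FAR: (PATROL, SIG_FAR) → (GRASP, motors_off)  ← matches
try SIG_OK: (PATROL, SIG_OK) → (IDLE, motors_on)
try SIG_FOUND: (PATROL, SIG_FOUND) → (SEEK, motors_on)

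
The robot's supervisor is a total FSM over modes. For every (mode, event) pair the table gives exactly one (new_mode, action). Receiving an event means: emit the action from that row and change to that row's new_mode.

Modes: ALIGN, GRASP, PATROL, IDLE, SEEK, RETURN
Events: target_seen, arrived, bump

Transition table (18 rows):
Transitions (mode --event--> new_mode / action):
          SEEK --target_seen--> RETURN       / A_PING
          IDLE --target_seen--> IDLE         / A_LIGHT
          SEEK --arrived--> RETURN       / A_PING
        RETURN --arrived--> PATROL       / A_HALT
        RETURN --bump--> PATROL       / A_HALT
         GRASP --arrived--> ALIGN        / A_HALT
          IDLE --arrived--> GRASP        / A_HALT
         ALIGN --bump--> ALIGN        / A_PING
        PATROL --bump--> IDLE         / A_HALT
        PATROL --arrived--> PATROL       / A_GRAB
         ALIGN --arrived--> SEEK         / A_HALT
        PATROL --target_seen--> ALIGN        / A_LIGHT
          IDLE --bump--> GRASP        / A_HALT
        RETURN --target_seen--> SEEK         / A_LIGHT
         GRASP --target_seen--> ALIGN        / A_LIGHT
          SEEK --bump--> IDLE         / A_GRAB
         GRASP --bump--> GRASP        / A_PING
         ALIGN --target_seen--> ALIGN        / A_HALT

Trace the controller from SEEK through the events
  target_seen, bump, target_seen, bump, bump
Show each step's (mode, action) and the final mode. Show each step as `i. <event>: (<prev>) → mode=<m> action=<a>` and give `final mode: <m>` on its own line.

final mode: ALIGN

1. target_seen: (SEEK) → mode=RETURN action=A_PING
2. bump: (RETURN) → mode=PATROL action=A_HALT
3. target_seen: (PATROL) → mode=ALIGN action=A_LIGHT
4. bump: (ALIGN) → mode=ALIGN action=A_PING
5. bump: (ALIGN) → mode=ALIGN action=A_PING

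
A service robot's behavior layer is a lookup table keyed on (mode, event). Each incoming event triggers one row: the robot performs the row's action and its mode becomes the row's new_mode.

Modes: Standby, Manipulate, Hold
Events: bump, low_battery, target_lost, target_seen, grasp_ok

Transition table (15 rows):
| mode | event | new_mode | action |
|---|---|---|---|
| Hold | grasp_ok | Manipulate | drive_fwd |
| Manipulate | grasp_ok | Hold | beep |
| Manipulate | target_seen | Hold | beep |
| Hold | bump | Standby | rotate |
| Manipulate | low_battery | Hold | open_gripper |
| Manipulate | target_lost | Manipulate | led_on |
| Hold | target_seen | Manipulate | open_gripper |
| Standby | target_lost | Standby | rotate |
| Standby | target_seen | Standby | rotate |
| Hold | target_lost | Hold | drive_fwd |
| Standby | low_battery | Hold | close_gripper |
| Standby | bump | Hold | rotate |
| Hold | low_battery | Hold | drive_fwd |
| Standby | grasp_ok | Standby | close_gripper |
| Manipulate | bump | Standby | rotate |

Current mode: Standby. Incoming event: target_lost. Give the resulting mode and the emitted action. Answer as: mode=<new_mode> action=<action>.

mode=Standby action=rotate

current mode = Standby; filter table to that mode:
  (Standby, target_lost) → (Standby, rotate)  ← event matches
  (Standby, target_seen) → (Standby, rotate)
  (Standby, low_battery) → (Hold, close_gripper)
  (Standby, bump) → (Hold, rotate)
  (Standby, grasp_ok) → (Standby, close_gripper)
event = target_lost selects (Standby, rotate)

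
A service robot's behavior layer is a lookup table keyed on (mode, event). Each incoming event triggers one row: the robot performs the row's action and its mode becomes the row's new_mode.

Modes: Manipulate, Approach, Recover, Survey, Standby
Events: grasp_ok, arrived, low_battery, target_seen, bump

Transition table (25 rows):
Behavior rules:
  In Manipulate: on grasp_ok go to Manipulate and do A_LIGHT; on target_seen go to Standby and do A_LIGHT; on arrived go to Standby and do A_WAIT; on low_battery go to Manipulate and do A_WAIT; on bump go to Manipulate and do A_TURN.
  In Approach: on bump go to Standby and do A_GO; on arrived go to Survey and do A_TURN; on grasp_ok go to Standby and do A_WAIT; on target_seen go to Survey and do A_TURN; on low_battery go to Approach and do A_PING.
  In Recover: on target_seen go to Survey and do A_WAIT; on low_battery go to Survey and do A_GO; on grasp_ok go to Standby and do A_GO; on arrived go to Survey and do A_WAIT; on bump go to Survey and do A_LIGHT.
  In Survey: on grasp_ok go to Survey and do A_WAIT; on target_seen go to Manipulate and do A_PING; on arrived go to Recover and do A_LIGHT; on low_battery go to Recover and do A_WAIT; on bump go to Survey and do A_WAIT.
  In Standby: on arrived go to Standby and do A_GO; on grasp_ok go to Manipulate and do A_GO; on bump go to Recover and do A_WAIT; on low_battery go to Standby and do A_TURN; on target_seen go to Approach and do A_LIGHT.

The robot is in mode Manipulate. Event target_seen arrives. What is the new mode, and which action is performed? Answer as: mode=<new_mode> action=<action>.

current mode = Manipulate; filter table to that mode:
  (Manipulate, grasp_ok) → (Manipulate, A_LIGHT)
  (Manipulate, target_seen) → (Standby, A_LIGHT)  ← event matches
  (Manipulate, arrived) → (Standby, A_WAIT)
  (Manipulate, low_battery) → (Manipulate, A_WAIT)
  (Manipulate, bump) → (Manipulate, A_TURN)
event = target_seen selects (Standby, A_LIGHT)

mode=Standby action=A_LIGHT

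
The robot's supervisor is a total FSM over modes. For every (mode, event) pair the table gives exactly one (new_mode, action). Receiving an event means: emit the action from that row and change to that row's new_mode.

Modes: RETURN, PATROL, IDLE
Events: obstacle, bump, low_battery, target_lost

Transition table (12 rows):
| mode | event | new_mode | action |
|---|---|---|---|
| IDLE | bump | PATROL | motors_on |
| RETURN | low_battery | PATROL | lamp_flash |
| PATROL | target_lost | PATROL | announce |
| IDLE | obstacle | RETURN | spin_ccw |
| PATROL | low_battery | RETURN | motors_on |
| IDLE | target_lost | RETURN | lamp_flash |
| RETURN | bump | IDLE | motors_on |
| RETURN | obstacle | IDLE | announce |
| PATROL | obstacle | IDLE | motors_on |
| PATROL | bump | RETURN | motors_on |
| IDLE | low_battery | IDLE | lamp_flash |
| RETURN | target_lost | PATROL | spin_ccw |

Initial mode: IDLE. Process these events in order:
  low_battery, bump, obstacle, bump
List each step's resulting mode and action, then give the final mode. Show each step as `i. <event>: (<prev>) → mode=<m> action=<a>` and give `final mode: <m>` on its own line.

final mode: PATROL

1. low_battery: (IDLE) → mode=IDLE action=lamp_flash
2. bump: (IDLE) → mode=PATROL action=motors_on
3. obstacle: (PATROL) → mode=IDLE action=motors_on
4. bump: (IDLE) → mode=PATROL action=motors_on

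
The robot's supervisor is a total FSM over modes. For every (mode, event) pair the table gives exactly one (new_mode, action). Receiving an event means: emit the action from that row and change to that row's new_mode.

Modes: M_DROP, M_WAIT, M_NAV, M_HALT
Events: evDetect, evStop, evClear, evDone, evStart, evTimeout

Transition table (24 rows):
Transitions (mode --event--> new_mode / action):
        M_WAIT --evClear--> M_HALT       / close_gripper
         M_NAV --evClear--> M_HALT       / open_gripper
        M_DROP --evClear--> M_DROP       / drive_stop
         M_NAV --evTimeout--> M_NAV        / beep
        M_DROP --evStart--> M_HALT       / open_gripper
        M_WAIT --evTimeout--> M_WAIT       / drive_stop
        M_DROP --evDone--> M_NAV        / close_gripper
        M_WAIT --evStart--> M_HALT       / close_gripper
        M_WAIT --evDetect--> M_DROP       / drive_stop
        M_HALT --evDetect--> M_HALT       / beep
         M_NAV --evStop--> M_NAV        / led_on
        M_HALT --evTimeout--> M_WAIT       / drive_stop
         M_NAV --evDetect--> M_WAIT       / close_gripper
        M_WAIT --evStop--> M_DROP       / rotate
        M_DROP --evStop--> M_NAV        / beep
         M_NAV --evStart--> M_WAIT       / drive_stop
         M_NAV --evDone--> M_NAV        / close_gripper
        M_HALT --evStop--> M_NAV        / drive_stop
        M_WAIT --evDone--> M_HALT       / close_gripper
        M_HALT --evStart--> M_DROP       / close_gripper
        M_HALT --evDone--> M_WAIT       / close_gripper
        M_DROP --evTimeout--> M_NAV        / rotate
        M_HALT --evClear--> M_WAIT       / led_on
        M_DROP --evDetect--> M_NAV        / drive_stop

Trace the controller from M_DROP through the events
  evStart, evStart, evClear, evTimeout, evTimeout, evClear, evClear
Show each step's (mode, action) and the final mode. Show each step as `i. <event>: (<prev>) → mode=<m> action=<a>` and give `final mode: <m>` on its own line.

1. evStart: (M_DROP) → mode=M_HALT action=open_gripper
2. evStart: (M_HALT) → mode=M_DROP action=close_gripper
3. evClear: (M_DROP) → mode=M_DROP action=drive_stop
4. evTimeout: (M_DROP) → mode=M_NAV action=rotate
5. evTimeout: (M_NAV) → mode=M_NAV action=beep
6. evClear: (M_NAV) → mode=M_HALT action=open_gripper
7. evClear: (M_HALT) → mode=M_WAIT action=led_on

final mode: M_WAIT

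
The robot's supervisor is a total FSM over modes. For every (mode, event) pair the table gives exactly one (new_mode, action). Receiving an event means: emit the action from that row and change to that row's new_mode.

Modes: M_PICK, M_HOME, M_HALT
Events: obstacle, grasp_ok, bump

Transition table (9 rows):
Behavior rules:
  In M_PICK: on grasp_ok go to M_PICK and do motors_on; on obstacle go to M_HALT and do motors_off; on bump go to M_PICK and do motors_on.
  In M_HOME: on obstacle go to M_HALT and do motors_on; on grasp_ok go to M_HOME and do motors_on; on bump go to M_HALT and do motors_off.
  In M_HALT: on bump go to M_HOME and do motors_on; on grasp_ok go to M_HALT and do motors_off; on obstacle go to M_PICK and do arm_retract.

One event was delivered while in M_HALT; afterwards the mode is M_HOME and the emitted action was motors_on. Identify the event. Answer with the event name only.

bump

try obstacle: (M_HALT, obstacle) → (M_PICK, arm_retract)
try grasp_ok: (M_HALT, grasp_ok) → (M_HALT, motors_off)
try bump: (M_HALT, bump) → (M_HOME, motors_on)  ← matches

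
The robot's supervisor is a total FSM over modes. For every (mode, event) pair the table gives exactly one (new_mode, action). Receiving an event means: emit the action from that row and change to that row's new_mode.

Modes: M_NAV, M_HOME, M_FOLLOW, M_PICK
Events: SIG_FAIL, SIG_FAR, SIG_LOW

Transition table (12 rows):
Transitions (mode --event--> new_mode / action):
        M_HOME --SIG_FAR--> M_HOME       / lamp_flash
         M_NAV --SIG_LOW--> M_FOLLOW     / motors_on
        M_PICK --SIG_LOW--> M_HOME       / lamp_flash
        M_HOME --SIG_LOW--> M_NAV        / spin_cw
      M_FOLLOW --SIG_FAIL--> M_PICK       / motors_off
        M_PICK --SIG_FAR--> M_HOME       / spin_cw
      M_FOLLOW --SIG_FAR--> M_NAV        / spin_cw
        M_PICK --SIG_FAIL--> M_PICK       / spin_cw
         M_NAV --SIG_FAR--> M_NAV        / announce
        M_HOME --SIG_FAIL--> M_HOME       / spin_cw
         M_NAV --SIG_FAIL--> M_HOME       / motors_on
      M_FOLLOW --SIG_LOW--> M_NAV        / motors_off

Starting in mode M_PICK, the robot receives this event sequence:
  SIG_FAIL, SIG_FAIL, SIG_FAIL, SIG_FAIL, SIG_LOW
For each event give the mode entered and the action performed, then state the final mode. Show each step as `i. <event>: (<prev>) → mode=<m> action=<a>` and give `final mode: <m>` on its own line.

1. SIG_FAIL: (M_PICK) → mode=M_PICK action=spin_cw
2. SIG_FAIL: (M_PICK) → mode=M_PICK action=spin_cw
3. SIG_FAIL: (M_PICK) → mode=M_PICK action=spin_cw
4. SIG_FAIL: (M_PICK) → mode=M_PICK action=spin_cw
5. SIG_LOW: (M_PICK) → mode=M_HOME action=lamp_flash

final mode: M_HOME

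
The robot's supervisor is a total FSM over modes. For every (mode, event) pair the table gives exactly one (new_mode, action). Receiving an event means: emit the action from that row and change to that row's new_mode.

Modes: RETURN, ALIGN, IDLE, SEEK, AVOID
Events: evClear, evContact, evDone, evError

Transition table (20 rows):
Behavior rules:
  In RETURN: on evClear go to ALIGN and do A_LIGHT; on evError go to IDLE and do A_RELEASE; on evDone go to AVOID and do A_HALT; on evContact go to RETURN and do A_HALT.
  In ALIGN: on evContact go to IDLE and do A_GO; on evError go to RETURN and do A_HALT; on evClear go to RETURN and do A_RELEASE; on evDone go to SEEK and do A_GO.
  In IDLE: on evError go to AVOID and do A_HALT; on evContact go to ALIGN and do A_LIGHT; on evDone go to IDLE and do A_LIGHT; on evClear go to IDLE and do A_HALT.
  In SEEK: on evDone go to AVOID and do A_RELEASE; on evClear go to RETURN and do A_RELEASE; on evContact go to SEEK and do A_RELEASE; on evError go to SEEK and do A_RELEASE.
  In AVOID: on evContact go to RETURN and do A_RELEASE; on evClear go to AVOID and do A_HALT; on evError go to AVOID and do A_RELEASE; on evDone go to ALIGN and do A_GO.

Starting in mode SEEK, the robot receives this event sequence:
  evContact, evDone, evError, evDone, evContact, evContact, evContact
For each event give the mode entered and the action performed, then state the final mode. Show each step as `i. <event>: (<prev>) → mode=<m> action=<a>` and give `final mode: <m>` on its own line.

final mode: IDLE

1. evContact: (SEEK) → mode=SEEK action=A_RELEASE
2. evDone: (SEEK) → mode=AVOID action=A_RELEASE
3. evError: (AVOID) → mode=AVOID action=A_RELEASE
4. evDone: (AVOID) → mode=ALIGN action=A_GO
5. evContact: (ALIGN) → mode=IDLE action=A_GO
6. evContact: (IDLE) → mode=ALIGN action=A_LIGHT
7. evContact: (ALIGN) → mode=IDLE action=A_GO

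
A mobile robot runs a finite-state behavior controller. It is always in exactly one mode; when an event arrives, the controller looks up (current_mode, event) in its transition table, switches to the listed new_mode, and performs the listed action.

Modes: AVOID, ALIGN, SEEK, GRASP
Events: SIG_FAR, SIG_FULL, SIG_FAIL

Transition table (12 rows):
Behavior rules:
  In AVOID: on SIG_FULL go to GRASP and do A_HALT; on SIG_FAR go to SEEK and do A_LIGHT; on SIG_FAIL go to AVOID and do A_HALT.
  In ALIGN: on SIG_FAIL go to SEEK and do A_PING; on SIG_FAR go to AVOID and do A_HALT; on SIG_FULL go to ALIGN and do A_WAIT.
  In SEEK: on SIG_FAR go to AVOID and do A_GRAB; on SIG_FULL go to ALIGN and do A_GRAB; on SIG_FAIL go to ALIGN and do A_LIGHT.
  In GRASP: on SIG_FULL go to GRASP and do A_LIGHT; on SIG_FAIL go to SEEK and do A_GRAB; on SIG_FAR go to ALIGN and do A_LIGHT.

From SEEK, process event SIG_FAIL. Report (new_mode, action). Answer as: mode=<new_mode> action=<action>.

mode=ALIGN action=A_LIGHT

current mode = SEEK; filter table to that mode:
  (SEEK, SIG_FAR) → (AVOID, A_GRAB)
  (SEEK, SIG_FULL) → (ALIGN, A_GRAB)
  (SEEK, SIG_FAIL) → (ALIGN, A_LIGHT)  ← event matches
event = SIG_FAIL selects (ALIGN, A_LIGHT)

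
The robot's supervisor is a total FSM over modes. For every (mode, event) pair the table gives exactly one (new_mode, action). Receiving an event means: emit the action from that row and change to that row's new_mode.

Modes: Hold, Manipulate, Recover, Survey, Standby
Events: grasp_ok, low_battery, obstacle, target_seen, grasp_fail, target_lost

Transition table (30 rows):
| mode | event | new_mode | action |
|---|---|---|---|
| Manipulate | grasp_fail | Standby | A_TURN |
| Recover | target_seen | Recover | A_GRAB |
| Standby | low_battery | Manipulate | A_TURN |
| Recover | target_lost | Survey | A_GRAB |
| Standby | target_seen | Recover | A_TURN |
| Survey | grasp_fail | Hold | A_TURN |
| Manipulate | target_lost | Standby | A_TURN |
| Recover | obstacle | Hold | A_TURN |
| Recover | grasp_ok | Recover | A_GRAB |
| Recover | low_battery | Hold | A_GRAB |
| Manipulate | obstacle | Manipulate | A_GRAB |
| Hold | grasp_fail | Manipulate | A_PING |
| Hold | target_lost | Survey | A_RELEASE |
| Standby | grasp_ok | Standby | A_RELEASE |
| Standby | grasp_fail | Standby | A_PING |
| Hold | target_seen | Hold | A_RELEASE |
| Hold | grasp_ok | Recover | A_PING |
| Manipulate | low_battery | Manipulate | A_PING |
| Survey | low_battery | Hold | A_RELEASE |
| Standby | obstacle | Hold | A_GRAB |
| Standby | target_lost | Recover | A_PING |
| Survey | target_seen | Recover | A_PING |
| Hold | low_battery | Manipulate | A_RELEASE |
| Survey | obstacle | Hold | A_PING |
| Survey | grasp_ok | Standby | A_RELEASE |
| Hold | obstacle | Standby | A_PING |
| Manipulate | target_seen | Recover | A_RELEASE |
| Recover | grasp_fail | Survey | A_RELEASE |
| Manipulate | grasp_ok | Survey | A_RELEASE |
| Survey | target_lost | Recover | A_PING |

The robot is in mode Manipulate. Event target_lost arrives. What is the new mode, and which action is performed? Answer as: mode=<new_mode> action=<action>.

mode=Standby action=A_TURN

current mode = Manipulate; filter table to that mode:
  (Manipulate, grasp_fail) → (Standby, A_TURN)
  (Manipulate, target_lost) → (Standby, A_TURN)  ← event matches
  (Manipulate, obstacle) → (Manipulate, A_GRAB)
  (Manipulate, low_battery) → (Manipulate, A_PING)
  (Manipulate, target_seen) → (Recover, A_RELEASE)
  (Manipulate, grasp_ok) → (Survey, A_RELEASE)
event = target_lost selects (Standby, A_TURN)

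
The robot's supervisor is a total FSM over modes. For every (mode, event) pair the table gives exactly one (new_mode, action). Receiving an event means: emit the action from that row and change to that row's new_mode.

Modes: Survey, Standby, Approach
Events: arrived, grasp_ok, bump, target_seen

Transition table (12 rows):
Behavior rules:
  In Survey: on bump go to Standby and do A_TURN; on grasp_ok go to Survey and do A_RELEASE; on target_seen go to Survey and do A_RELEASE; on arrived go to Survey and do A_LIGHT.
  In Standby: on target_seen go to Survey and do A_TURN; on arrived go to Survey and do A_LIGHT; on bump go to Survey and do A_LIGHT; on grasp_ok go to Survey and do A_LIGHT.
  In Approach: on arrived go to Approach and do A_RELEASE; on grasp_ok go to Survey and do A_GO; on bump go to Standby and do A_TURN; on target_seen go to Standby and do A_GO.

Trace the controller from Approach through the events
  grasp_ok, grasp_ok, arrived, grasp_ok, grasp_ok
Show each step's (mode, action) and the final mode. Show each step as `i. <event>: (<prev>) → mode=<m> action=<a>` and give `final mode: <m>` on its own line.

1. grasp_ok: (Approach) → mode=Survey action=A_GO
2. grasp_ok: (Survey) → mode=Survey action=A_RELEASE
3. arrived: (Survey) → mode=Survey action=A_LIGHT
4. grasp_ok: (Survey) → mode=Survey action=A_RELEASE
5. grasp_ok: (Survey) → mode=Survey action=A_RELEASE

final mode: Survey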